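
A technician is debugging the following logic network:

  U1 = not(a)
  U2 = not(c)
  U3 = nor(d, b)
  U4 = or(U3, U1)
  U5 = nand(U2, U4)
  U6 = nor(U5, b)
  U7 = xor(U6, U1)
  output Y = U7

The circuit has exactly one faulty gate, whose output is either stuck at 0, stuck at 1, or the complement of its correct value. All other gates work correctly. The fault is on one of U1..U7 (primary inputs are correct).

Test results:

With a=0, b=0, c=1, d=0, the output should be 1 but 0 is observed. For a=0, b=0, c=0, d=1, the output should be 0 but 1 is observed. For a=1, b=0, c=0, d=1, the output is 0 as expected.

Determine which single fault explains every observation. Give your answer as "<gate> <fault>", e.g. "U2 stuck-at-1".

U2 inverted output

Fault-free values for test 1 (a=0, b=0, c=1, d=0): U1=1, U2=0, U3=1, U4=1, U5=1, U6=0, U7=1, giving Y=1. Observed 0.
Test 1: faults giving observed 0 are {U1 stuck-at-0, U1 inverted output, U2 stuck-at-1, U2 inverted output, U5 stuck-at-0, U5 inverted output, U6 stuck-at-1, U6 inverted output, U7 stuck-at-0, U7 inverted output}.
Test 2 (a=0, b=0, c=0, d=1): fault-free U1=1, U2=1, U3=0, U4=1, U5=0, U6=1, U7=0 → 0; observed 1. Eliminates U1 stuck-at-0, U1 inverted output, U2 stuck-at-1, U5 stuck-at-0, U6 stuck-at-1, U7 stuck-at-0.
Test 3 (a=1, b=0, c=0, d=1): fault-free U1=0, U2=1, U3=0, U4=0, U5=1, U6=0, U7=0 → 0; observed 0. Eliminates U5 inverted output, U6 inverted output, U7 inverted output.
Only U2 inverted output is consistent with every test.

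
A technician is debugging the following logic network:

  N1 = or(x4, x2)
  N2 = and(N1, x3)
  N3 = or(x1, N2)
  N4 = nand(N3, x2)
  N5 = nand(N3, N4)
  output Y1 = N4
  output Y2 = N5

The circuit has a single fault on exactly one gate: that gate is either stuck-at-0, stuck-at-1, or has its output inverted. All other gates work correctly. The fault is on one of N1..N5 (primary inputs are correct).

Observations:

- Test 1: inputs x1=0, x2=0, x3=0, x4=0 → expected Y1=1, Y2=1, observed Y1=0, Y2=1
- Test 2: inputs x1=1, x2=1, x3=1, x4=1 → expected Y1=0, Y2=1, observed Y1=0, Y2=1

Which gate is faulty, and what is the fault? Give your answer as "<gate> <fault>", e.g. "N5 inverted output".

Fault-free values for test 1 (x1=0, x2=0, x3=0, x4=0): N1=0, N2=0, N3=0, N4=1, N5=1, giving Y1=1, Y2=1. Observed Y1=0, Y2=1.
Test 1: faults giving observed Y1=0, Y2=1 are {N4 stuck-at-0, N4 inverted output}.
Test 2 (x1=1, x2=1, x3=1, x4=1): fault-free N1=1, N2=1, N3=1, N4=0, N5=1 → Y1=0, Y2=1; observed Y1=0, Y2=1. Eliminates N4 inverted output.
Only N4 stuck-at-0 is consistent with every test.

N4 stuck-at-0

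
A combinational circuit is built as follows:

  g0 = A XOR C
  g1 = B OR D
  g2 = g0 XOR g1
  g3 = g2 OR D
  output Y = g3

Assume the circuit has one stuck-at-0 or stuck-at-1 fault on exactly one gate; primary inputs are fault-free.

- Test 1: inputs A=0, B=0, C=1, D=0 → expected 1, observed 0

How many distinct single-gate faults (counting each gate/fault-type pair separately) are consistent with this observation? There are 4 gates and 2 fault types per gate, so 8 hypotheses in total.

Fault-free: g0=1, g1=0, g2=1, g3=1 → 1. Observed 0.
  g0 stuck-at-0: output 0 ✓
  g0 stuck-at-1: output 1 ✗
  g1 stuck-at-0: output 1 ✗
  g1 stuck-at-1: output 0 ✓
  g2 stuck-at-0: output 0 ✓
  g2 stuck-at-1: output 1 ✗
  g3 stuck-at-0: output 0 ✓
  g3 stuck-at-1: output 1 ✗
Consistent faults: {g0 stuck-at-0, g1 stuck-at-1, g2 stuck-at-0, g3 stuck-at-0} — 4 in all.

4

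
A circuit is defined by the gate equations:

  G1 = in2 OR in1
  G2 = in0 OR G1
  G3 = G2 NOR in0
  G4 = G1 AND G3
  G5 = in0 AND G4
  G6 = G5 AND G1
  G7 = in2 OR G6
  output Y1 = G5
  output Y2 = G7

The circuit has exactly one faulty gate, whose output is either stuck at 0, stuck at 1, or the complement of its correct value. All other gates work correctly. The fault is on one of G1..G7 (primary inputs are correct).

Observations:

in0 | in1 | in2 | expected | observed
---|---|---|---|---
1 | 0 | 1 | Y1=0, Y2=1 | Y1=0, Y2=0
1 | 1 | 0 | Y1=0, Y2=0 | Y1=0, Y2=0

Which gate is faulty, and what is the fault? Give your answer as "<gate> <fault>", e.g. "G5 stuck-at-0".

G7 stuck-at-0

Fault-free values for test 1 (in0=1, in1=0, in2=1): G1=1, G2=1, G3=0, G4=0, G5=0, G6=0, G7=1, giving Y1=0, Y2=1. Observed Y1=0, Y2=0.
Test 1: faults giving observed Y1=0, Y2=0 are {G7 stuck-at-0, G7 inverted output}.
Test 2 (in0=1, in1=1, in2=0): fault-free G1=1, G2=1, G3=0, G4=0, G5=0, G6=0, G7=0 → Y1=0, Y2=0; observed Y1=0, Y2=0. Eliminates G7 inverted output.
Only G7 stuck-at-0 is consistent with every test.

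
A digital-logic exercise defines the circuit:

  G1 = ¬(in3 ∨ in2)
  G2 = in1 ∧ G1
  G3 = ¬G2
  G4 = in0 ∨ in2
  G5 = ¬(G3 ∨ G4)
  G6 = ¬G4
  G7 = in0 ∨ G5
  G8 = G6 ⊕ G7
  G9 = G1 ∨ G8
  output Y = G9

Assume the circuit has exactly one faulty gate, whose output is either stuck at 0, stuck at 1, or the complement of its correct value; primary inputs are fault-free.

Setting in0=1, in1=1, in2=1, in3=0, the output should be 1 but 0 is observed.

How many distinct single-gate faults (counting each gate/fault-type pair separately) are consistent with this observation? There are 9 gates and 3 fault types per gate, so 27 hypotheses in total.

Fault-free: G1=0, G2=0, G3=1, G4=1, G5=0, G6=0, G7=1, G8=1, G9=1 → 1. Observed 0.
  G1: none of the 3 fault types match ✗
  G2: none of the 3 fault types match ✗
  G3: none of the 3 fault types match ✗
  G4: stuck-at-0, inverted output ✓; others ✗
  G5: none of the 3 fault types match ✗
  G6: stuck-at-1, inverted output ✓; others ✗
  G7: stuck-at-0, inverted output ✓; others ✗
  G8: stuck-at-0, inverted output ✓; others ✗
  G9: stuck-at-0, inverted output ✓; others ✗
Consistent faults: {G4 stuck-at-0, G4 inverted output, G6 stuck-at-1, G6 inverted output, G7 stuck-at-0, G7 inverted output, G8 stuck-at-0, G8 inverted output, G9 stuck-at-0, G9 inverted output} — 10 in all.

10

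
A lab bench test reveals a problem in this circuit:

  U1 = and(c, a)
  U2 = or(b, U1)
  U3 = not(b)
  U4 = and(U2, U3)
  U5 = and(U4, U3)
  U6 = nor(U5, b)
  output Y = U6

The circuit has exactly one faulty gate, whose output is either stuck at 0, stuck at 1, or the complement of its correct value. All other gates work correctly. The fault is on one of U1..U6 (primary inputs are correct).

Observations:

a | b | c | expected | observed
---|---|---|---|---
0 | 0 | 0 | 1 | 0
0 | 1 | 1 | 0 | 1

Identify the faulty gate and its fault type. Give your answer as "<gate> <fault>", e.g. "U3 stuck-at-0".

Fault-free values for test 1 (a=0, b=0, c=0): U1=0, U2=0, U3=1, U4=0, U5=0, U6=1, giving Y=1. Observed 0.
Test 1: faults giving observed 0 are {U1 stuck-at-1, U1 inverted output, U2 stuck-at-1, U2 inverted output, U4 stuck-at-1, U4 inverted output, U5 stuck-at-1, U5 inverted output, U6 stuck-at-0, U6 inverted output}.
Test 2 (a=0, b=1, c=1): fault-free U1=0, U2=1, U3=0, U4=0, U5=0, U6=0 → 0; observed 1. Eliminates U1 stuck-at-1, U1 inverted output, U2 stuck-at-1, U2 inverted output, U4 stuck-at-1, U4 inverted output, U5 stuck-at-1, U5 inverted output, U6 stuck-at-0.
Only U6 inverted output is consistent with every test.

U6 inverted output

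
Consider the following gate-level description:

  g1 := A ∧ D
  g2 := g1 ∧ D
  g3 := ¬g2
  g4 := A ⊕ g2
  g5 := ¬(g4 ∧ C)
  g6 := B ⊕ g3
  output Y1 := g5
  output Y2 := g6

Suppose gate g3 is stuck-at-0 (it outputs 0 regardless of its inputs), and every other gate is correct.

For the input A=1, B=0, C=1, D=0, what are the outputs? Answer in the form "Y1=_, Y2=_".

Y1=0, Y2=0

Propagate with g3 forced: g1=0, g2=0, g3=0 [stuck-at-0], g4=1, g5=0, g6=0.
So the outputs are Y1=0, Y2=0. (Without the fault they would be Y1=0, Y2=1.)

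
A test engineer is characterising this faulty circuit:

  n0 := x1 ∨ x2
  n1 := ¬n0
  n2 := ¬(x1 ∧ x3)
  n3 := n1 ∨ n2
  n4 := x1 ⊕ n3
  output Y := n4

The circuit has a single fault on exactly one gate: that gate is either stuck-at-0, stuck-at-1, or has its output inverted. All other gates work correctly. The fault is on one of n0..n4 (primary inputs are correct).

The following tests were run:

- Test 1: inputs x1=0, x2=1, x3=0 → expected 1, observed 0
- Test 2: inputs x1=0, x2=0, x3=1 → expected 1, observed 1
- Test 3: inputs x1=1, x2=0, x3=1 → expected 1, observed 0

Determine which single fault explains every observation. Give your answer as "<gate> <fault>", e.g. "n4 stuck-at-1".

n2 inverted output

Fault-free values for test 1 (x1=0, x2=1, x3=0): n0=1, n1=0, n2=1, n3=1, n4=1, giving Y=1. Observed 0.
Test 1: faults giving observed 0 are {n2 stuck-at-0, n2 inverted output, n3 stuck-at-0, n3 inverted output, n4 stuck-at-0, n4 inverted output}.
Test 2 (x1=0, x2=0, x3=1): fault-free n0=0, n1=1, n2=1, n3=1, n4=1 → 1; observed 1. Eliminates n3 stuck-at-0, n3 inverted output, n4 stuck-at-0, n4 inverted output.
Test 3 (x1=1, x2=0, x3=1): fault-free n0=1, n1=0, n2=0, n3=0, n4=1 → 1; observed 0. Eliminates n2 stuck-at-0.
Only n2 inverted output is consistent with every test.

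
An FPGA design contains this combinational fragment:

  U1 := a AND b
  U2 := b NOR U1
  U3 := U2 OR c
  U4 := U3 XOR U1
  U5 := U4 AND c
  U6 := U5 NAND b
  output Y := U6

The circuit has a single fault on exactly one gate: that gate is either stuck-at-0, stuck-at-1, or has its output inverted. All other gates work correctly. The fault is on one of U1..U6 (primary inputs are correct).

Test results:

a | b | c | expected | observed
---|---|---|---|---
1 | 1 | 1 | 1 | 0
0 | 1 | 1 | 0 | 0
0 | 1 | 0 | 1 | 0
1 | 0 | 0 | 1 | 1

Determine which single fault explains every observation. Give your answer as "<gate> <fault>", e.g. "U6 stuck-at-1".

U5 stuck-at-1

Fault-free values for test 1 (a=1, b=1, c=1): U1=1, U2=0, U3=1, U4=0, U5=0, U6=1, giving Y=1. Observed 0.
Test 1: faults giving observed 0 are {U1 stuck-at-0, U1 inverted output, U3 stuck-at-0, U3 inverted output, U4 stuck-at-1, U4 inverted output, U5 stuck-at-1, U5 inverted output, U6 stuck-at-0, U6 inverted output}.
Test 2 (a=0, b=1, c=1): fault-free U1=0, U2=0, U3=1, U4=1, U5=1, U6=0 → 0; observed 0. Eliminates U1 inverted output, U3 stuck-at-0, U3 inverted output, U4 inverted output, U5 inverted output, U6 inverted output.
Test 3 (a=0, b=1, c=0): fault-free U1=0, U2=0, U3=0, U4=0, U5=0, U6=1 → 1; observed 0. Eliminates U1 stuck-at-0, U4 stuck-at-1.
Test 4 (a=1, b=0, c=0): fault-free U1=0, U2=1, U3=1, U4=1, U5=0, U6=1 → 1; observed 1. Eliminates U6 stuck-at-0.
Only U5 stuck-at-1 is consistent with every test.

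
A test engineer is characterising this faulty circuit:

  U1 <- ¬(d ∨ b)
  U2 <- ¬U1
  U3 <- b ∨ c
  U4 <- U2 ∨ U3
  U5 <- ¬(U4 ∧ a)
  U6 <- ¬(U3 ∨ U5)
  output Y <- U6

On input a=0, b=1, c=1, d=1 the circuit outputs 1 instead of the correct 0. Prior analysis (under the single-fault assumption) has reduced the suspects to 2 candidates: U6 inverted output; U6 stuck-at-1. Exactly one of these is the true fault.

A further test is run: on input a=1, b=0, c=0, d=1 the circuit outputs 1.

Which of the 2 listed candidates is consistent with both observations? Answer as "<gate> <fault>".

U6 stuck-at-1

Evaluate each candidate on input a=1, b=0, c=0, d=1:
  U6 inverted output: U1=0, U2=1, U3=0, U4=1, U5=0, U6=0 [inverted output] → 0 — eliminated
  U6 stuck-at-1: U1=0, U2=1, U3=0, U4=1, U5=0, U6=1 [stuck-at-1] → 1 — matches
Only U6 stuck-at-1 reproduces the observed 1.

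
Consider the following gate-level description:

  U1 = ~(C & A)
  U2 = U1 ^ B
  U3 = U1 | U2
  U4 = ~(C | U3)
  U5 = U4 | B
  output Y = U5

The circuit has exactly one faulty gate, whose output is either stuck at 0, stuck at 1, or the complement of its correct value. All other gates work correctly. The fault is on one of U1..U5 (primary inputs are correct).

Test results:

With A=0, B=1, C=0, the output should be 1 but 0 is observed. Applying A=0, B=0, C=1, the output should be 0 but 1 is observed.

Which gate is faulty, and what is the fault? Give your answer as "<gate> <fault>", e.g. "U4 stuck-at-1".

Fault-free values for test 1 (A=0, B=1, C=0): U1=1, U2=0, U3=1, U4=0, U5=1, giving Y=1. Observed 0.
Test 1: faults giving observed 0 are {U5 stuck-at-0, U5 inverted output}.
Test 2 (A=0, B=0, C=1): fault-free U1=1, U2=1, U3=1, U4=0, U5=0 → 0; observed 1. Eliminates U5 stuck-at-0.
Only U5 inverted output is consistent with every test.

U5 inverted output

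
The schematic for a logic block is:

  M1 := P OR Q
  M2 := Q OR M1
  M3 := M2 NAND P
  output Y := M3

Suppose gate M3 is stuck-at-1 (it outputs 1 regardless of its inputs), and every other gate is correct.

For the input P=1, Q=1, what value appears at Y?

1

Propagate with M3 forced: M1=1, M2=1, M3=1 [stuck-at-1].
So Y = 1. (Without the fault it would be 0.)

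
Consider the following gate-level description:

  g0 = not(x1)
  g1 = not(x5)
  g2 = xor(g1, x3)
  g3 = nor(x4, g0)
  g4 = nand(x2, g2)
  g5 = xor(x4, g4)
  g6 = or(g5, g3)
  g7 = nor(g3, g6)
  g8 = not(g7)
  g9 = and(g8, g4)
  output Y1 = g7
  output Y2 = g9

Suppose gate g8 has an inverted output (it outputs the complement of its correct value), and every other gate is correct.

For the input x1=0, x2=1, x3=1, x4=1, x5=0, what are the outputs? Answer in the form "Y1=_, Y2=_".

Y1=1, Y2=1

Propagate with g8 forced: g0=1, g1=1, g2=0, g3=0, g4=1, g5=0, g6=0, g7=1, g8=1 [inverted output], g9=1.
So the outputs are Y1=1, Y2=1. (Without the fault they would be Y1=1, Y2=0.)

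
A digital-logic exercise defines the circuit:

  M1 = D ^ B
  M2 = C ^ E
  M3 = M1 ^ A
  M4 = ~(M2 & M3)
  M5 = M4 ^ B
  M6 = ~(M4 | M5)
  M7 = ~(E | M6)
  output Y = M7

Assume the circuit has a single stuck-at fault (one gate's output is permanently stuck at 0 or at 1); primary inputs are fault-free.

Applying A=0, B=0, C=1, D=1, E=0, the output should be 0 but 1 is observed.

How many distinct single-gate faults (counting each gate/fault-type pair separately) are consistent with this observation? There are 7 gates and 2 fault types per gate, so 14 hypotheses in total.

7

Fault-free: M1=1, M2=1, M3=1, M4=0, M5=0, M6=1, M7=0 → 0. Observed 1.
  M1 stuck-at-0: output 1 ✓
  M1 stuck-at-1: output 0 ✗
  M2 stuck-at-0: output 1 ✓
  M2 stuck-at-1: output 0 ✗
  M3 stuck-at-0: output 1 ✓
  M3 stuck-at-1: output 0 ✗
  M4 stuck-at-0: output 0 ✗
  M4 stuck-at-1: output 1 ✓
  M5 stuck-at-0: output 0 ✗
  M5 stuck-at-1: output 1 ✓
  M6 stuck-at-0: output 1 ✓
  M6 stuck-at-1: output 0 ✗
  M7 stuck-at-0: output 0 ✗
  M7 stuck-at-1: output 1 ✓
Consistent faults: {M1 stuck-at-0, M2 stuck-at-0, M3 stuck-at-0, M4 stuck-at-1, M5 stuck-at-1, M6 stuck-at-0, M7 stuck-at-1} — 7 in all.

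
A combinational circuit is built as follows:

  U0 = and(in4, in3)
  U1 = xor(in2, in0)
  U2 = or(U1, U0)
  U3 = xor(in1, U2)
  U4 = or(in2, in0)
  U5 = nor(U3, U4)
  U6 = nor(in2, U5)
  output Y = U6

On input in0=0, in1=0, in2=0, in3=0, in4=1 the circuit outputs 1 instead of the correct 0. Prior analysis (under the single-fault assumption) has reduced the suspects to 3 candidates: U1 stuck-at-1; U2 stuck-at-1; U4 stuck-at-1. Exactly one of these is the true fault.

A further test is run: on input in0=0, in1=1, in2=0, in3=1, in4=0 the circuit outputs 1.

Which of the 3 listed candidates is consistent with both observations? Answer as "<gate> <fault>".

U4 stuck-at-1

Evaluate each candidate on input in0=0, in1=1, in2=0, in3=1, in4=0:
  U1 stuck-at-1: U0=0, U1=1 [stuck-at-1], U2=1, U3=0, U4=0, U5=1, U6=0 → 0 — eliminated
  U2 stuck-at-1: U0=0, U1=0, U2=1 [stuck-at-1], U3=0, U4=0, U5=1, U6=0 → 0 — eliminated
  U4 stuck-at-1: U0=0, U1=0, U2=0, U3=1, U4=1 [stuck-at-1], U5=0, U6=1 → 1 — matches
Only U4 stuck-at-1 reproduces the observed 1.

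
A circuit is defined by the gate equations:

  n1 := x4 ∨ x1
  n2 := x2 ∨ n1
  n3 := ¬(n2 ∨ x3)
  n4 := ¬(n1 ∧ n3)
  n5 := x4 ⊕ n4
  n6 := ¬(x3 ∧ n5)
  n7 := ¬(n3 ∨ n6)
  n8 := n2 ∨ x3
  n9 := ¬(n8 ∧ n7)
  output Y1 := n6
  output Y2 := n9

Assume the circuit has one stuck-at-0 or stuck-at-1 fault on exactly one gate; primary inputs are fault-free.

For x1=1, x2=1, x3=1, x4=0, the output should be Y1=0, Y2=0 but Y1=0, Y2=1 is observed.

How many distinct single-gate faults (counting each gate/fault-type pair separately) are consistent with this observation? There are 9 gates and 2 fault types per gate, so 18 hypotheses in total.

Fault-free: n1=1, n2=1, n3=0, n4=1, n5=1, n6=0, n7=1, n8=1, n9=0 → Y1=0, Y2=0. Observed Y1=0, Y2=1.
  n1: none of the 2 fault types match ✗
  n2: none of the 2 fault types match ✗
  n3: none of the 2 fault types match ✗
  n4: none of the 2 fault types match ✗
  n5: none of the 2 fault types match ✗
  n6: none of the 2 fault types match ✗
  n7: stuck-at-0 ✓; others ✗
  n8: stuck-at-0 ✓; others ✗
  n9: stuck-at-1 ✓; others ✗
Consistent faults: {n7 stuck-at-0, n8 stuck-at-0, n9 stuck-at-1} — 3 in all.

3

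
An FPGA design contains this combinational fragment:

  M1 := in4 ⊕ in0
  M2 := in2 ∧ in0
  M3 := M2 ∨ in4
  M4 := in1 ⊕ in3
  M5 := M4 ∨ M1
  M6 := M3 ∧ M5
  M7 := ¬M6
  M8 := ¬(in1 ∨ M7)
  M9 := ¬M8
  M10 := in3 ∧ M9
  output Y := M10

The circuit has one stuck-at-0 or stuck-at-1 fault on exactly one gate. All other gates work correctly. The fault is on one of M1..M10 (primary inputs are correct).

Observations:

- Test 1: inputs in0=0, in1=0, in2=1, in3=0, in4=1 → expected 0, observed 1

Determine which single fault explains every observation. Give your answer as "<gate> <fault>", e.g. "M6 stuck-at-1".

Fault-free values for test 1 (in0=0, in1=0, in2=1, in3=0, in4=1): M1=1, M2=0, M3=1, M4=0, M5=1, M6=1, M7=0, M8=1, M9=0, M10=0, giving Y=0. Observed 1.
Test 1: faults giving observed 1 are {M10 stuck-at-1}.
Only M10 stuck-at-1 is consistent with every test.

M10 stuck-at-1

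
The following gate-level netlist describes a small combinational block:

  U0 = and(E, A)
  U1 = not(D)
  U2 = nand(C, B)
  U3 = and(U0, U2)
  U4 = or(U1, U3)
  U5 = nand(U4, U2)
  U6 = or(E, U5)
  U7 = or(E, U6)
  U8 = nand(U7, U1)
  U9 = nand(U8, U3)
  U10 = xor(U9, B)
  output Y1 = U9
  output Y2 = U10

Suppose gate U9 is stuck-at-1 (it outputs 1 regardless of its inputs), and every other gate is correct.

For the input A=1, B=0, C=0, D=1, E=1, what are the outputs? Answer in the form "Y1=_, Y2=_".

Y1=1, Y2=1

Propagate with U9 forced: U0=1, U1=0, U2=1, U3=1, U4=1, U5=0, U6=1, U7=1, U8=1, U9=1 [stuck-at-1], U10=1.
So the outputs are Y1=1, Y2=1. (Without the fault they would be Y1=0, Y2=0.)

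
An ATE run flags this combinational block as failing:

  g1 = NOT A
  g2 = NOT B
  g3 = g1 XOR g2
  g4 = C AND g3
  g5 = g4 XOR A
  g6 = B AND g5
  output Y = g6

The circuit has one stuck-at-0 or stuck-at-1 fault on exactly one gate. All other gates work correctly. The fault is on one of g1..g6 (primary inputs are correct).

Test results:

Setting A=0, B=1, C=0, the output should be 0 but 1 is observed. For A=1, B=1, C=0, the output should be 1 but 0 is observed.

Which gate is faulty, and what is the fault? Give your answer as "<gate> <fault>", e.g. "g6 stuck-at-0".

g4 stuck-at-1

Fault-free values for test 1 (A=0, B=1, C=0): g1=1, g2=0, g3=1, g4=0, g5=0, g6=0, giving Y=0. Observed 1.
Test 1: faults giving observed 1 are {g4 stuck-at-1, g5 stuck-at-1, g6 stuck-at-1}.
Test 2 (A=1, B=1, C=0): fault-free g1=0, g2=0, g3=0, g4=0, g5=1, g6=1 → 1; observed 0. Eliminates g5 stuck-at-1, g6 stuck-at-1.
Only g4 stuck-at-1 is consistent with every test.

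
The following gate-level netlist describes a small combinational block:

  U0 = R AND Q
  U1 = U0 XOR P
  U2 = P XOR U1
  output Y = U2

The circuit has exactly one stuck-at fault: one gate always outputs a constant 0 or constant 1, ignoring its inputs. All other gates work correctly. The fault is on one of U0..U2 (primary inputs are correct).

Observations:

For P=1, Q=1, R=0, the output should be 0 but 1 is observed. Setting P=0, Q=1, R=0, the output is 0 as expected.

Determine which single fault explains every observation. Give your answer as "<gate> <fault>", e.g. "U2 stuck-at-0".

Fault-free values for test 1 (P=1, Q=1, R=0): U0=0, U1=1, U2=0, giving Y=0. Observed 1.
Test 1: faults giving observed 1 are {U0 stuck-at-1, U1 stuck-at-0, U2 stuck-at-1}.
Test 2 (P=0, Q=1, R=0): fault-free U0=0, U1=0, U2=0 → 0; observed 0. Eliminates U0 stuck-at-1, U2 stuck-at-1.
Only U1 stuck-at-0 is consistent with every test.

U1 stuck-at-0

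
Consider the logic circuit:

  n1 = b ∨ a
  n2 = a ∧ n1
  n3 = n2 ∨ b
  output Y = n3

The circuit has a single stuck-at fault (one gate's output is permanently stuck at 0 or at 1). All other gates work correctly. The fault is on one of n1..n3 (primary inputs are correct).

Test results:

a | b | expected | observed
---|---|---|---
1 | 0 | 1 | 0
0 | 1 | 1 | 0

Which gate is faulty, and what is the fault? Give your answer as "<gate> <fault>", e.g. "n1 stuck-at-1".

Fault-free values for test 1 (a=1, b=0): n1=1, n2=1, n3=1, giving Y=1. Observed 0.
Test 1: faults giving observed 0 are {n1 stuck-at-0, n2 stuck-at-0, n3 stuck-at-0}.
Test 2 (a=0, b=1): fault-free n1=1, n2=0, n3=1 → 1; observed 0. Eliminates n1 stuck-at-0, n2 stuck-at-0.
Only n3 stuck-at-0 is consistent with every test.

n3 stuck-at-0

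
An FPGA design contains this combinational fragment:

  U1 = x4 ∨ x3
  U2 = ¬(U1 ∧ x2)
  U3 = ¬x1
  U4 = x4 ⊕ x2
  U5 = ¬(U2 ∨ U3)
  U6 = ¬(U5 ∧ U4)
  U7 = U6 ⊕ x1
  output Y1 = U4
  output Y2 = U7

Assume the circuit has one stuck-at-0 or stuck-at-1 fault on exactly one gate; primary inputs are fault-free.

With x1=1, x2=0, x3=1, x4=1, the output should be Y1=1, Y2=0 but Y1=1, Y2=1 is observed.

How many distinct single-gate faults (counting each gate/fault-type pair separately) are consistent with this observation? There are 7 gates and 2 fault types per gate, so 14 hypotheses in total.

Fault-free: U1=1, U2=1, U3=0, U4=1, U5=0, U6=1, U7=0 → Y1=1, Y2=0. Observed Y1=1, Y2=1.
  U1 stuck-at-0: output Y1=1, Y2=0 ✗
  U1 stuck-at-1: output Y1=1, Y2=0 ✗
  U2 stuck-at-0: output Y1=1, Y2=1 ✓
  U2 stuck-at-1: output Y1=1, Y2=0 ✗
  U3 stuck-at-0: output Y1=1, Y2=0 ✗
  U3 stuck-at-1: output Y1=1, Y2=0 ✗
  U4 stuck-at-0: output Y1=0, Y2=0 ✗
  U4 stuck-at-1: output Y1=1, Y2=0 ✗
  U5 stuck-at-0: output Y1=1, Y2=0 ✗
  U5 stuck-at-1: output Y1=1, Y2=1 ✓
  U6 stuck-at-0: output Y1=1, Y2=1 ✓
  U6 stuck-at-1: output Y1=1, Y2=0 ✗
  U7 stuck-at-0: output Y1=1, Y2=0 ✗
  U7 stuck-at-1: output Y1=1, Y2=1 ✓
Consistent faults: {U2 stuck-at-0, U5 stuck-at-1, U6 stuck-at-0, U7 stuck-at-1} — 4 in all.

4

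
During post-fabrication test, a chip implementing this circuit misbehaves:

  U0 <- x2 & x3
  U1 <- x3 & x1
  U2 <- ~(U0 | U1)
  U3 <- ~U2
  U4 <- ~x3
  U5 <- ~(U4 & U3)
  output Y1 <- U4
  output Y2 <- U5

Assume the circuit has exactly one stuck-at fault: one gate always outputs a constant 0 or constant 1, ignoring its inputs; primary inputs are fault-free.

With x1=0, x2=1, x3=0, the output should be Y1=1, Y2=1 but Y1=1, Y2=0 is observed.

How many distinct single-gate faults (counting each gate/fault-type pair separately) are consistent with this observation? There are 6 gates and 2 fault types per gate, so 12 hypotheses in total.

Fault-free: U0=0, U1=0, U2=1, U3=0, U4=1, U5=1 → Y1=1, Y2=1. Observed Y1=1, Y2=0.
  U0 stuck-at-0: output Y1=1, Y2=1 ✗
  U0 stuck-at-1: output Y1=1, Y2=0 ✓
  U1 stuck-at-0: output Y1=1, Y2=1 ✗
  U1 stuck-at-1: output Y1=1, Y2=0 ✓
  U2 stuck-at-0: output Y1=1, Y2=0 ✓
  U2 stuck-at-1: output Y1=1, Y2=1 ✗
  U3 stuck-at-0: output Y1=1, Y2=1 ✗
  U3 stuck-at-1: output Y1=1, Y2=0 ✓
  U4 stuck-at-0: output Y1=0, Y2=1 ✗
  U4 stuck-at-1: output Y1=1, Y2=1 ✗
  U5 stuck-at-0: output Y1=1, Y2=0 ✓
  U5 stuck-at-1: output Y1=1, Y2=1 ✗
Consistent faults: {U0 stuck-at-1, U1 stuck-at-1, U2 stuck-at-0, U3 stuck-at-1, U5 stuck-at-0} — 5 in all.

5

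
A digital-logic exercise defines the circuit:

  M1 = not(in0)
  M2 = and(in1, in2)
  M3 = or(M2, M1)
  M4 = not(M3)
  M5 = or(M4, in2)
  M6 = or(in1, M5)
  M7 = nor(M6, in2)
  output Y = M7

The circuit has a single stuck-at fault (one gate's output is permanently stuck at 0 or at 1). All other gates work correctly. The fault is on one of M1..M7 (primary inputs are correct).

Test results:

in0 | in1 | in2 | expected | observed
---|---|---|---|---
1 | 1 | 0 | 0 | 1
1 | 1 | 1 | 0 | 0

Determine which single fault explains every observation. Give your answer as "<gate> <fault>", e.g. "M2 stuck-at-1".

M6 stuck-at-0

Fault-free values for test 1 (in0=1, in1=1, in2=0): M1=0, M2=0, M3=0, M4=1, M5=1, M6=1, M7=0, giving Y=0. Observed 1.
Test 1: faults giving observed 1 are {M6 stuck-at-0, M7 stuck-at-1}.
Test 2 (in0=1, in1=1, in2=1): fault-free M1=0, M2=1, M3=1, M4=0, M5=1, M6=1, M7=0 → 0; observed 0. Eliminates M7 stuck-at-1.
Only M6 stuck-at-0 is consistent with every test.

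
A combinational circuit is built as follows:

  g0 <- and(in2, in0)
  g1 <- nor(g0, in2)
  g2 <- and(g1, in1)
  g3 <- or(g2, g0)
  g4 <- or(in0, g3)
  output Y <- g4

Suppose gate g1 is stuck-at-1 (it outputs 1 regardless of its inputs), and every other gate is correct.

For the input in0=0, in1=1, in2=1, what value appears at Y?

Propagate with g1 forced: g0=0, g1=1 [stuck-at-1], g2=1, g3=1, g4=1.
So Y = 1. (Without the fault it would be 0.)

1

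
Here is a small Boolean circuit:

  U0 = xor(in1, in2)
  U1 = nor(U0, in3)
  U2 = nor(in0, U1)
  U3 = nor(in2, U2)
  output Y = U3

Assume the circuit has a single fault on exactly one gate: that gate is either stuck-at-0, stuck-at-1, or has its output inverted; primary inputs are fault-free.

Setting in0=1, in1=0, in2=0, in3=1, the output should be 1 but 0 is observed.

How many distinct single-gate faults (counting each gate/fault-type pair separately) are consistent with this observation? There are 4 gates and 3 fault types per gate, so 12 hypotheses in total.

Fault-free: U0=0, U1=0, U2=0, U3=1 → 1. Observed 0.
  U0 stuck-at-0: output 1 ✗
  U0 stuck-at-1: output 1 ✗
  U0 inverted output: output 1 ✗
  U1 stuck-at-0: output 1 ✗
  U1 stuck-at-1: output 1 ✗
  U1 inverted output: output 1 ✗
  U2 stuck-at-0: output 1 ✗
  U2 stuck-at-1: output 0 ✓
  U2 inverted output: output 0 ✓
  U3 stuck-at-0: output 0 ✓
  U3 stuck-at-1: output 1 ✗
  U3 inverted output: output 0 ✓
Consistent faults: {U2 stuck-at-1, U2 inverted output, U3 stuck-at-0, U3 inverted output} — 4 in all.

4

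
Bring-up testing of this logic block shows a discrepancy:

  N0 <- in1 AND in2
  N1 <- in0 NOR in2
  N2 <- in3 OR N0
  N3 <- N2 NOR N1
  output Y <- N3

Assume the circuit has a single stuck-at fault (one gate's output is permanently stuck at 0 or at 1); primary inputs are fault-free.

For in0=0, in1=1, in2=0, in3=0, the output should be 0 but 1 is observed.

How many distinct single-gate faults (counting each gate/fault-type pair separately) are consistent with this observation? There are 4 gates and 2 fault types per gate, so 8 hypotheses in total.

2

Fault-free: N0=0, N1=1, N2=0, N3=0 → 0. Observed 1.
  N0 stuck-at-0: output 0 ✗
  N0 stuck-at-1: output 0 ✗
  N1 stuck-at-0: output 1 ✓
  N1 stuck-at-1: output 0 ✗
  N2 stuck-at-0: output 0 ✗
  N2 stuck-at-1: output 0 ✗
  N3 stuck-at-0: output 0 ✗
  N3 stuck-at-1: output 1 ✓
Consistent faults: {N1 stuck-at-0, N3 stuck-at-1} — 2 in all.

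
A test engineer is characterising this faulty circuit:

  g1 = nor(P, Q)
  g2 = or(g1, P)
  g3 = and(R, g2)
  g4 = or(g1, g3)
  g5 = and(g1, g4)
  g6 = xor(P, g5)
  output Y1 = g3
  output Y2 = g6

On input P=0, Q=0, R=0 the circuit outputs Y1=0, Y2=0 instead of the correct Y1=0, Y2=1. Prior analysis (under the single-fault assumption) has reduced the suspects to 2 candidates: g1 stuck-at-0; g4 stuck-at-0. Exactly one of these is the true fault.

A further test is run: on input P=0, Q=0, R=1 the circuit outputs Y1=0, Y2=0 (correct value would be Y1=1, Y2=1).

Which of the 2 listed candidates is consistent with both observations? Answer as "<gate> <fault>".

Evaluate each candidate on input P=0, Q=0, R=1:
  g1 stuck-at-0: g1=0 [stuck-at-0], g2=0, g3=0, g4=0, g5=0, g6=0 → Y1=0, Y2=0 — matches
  g4 stuck-at-0: g1=1, g2=1, g3=1, g4=0 [stuck-at-0], g5=0, g6=0 → Y1=1, Y2=0 — eliminated
Only g1 stuck-at-0 reproduces the observed Y1=0, Y2=0.

g1 stuck-at-0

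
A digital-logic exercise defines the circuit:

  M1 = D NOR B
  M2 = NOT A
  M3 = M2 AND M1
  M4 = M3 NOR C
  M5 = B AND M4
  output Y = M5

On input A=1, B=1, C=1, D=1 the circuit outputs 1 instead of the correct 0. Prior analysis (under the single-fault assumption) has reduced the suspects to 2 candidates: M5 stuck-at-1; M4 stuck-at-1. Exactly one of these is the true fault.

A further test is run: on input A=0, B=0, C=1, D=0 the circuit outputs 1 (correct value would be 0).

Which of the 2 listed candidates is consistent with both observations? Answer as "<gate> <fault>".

M5 stuck-at-1

Evaluate each candidate on input A=0, B=0, C=1, D=0:
  M5 stuck-at-1: M1=1, M2=1, M3=1, M4=0, M5=1 [stuck-at-1] → 1 — matches
  M4 stuck-at-1: M1=1, M2=1, M3=1, M4=1 [stuck-at-1], M5=0 → 0 — eliminated
Only M5 stuck-at-1 reproduces the observed 1.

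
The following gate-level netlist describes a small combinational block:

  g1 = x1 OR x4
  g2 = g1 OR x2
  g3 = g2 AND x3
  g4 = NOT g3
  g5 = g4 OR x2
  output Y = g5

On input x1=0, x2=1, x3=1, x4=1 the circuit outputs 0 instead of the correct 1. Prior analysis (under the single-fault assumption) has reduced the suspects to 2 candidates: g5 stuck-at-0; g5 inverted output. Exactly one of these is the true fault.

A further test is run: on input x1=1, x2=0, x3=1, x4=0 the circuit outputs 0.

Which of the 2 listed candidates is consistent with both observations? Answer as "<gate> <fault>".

Evaluate each candidate on input x1=1, x2=0, x3=1, x4=0:
  g5 stuck-at-0: g1=1, g2=1, g3=1, g4=0, g5=0 [stuck-at-0] → 0 — matches
  g5 inverted output: g1=1, g2=1, g3=1, g4=0, g5=1 [inverted output] → 1 — eliminated
Only g5 stuck-at-0 reproduces the observed 0.

g5 stuck-at-0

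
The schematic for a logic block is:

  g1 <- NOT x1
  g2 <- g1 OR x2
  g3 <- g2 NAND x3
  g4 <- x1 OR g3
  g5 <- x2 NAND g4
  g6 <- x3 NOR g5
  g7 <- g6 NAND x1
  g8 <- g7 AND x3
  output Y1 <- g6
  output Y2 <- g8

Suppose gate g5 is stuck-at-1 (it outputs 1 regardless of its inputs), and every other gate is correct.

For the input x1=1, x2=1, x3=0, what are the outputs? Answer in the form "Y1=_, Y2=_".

Propagate with g5 forced: g1=0, g2=1, g3=1, g4=1, g5=1 [stuck-at-1], g6=0, g7=1, g8=0.
So the outputs are Y1=0, Y2=0. (Without the fault they would be Y1=1, Y2=0.)

Y1=0, Y2=0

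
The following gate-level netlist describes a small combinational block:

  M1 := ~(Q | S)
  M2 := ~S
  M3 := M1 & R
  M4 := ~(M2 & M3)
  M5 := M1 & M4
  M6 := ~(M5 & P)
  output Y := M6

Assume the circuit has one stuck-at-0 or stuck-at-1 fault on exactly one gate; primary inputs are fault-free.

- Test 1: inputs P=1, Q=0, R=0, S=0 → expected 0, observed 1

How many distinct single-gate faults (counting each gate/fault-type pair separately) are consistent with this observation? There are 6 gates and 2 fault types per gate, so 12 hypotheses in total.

5

Fault-free: M1=1, M2=1, M3=0, M4=1, M5=1, M6=0 → 0. Observed 1.
  M1 stuck-at-0: output 1 ✓
  M1 stuck-at-1: output 0 ✗
  M2 stuck-at-0: output 0 ✗
  M2 stuck-at-1: output 0 ✗
  M3 stuck-at-0: output 0 ✗
  M3 stuck-at-1: output 1 ✓
  M4 stuck-at-0: output 1 ✓
  M4 stuck-at-1: output 0 ✗
  M5 stuck-at-0: output 1 ✓
  M5 stuck-at-1: output 0 ✗
  M6 stuck-at-0: output 0 ✗
  M6 stuck-at-1: output 1 ✓
Consistent faults: {M1 stuck-at-0, M3 stuck-at-1, M4 stuck-at-0, M5 stuck-at-0, M6 stuck-at-1} — 5 in all.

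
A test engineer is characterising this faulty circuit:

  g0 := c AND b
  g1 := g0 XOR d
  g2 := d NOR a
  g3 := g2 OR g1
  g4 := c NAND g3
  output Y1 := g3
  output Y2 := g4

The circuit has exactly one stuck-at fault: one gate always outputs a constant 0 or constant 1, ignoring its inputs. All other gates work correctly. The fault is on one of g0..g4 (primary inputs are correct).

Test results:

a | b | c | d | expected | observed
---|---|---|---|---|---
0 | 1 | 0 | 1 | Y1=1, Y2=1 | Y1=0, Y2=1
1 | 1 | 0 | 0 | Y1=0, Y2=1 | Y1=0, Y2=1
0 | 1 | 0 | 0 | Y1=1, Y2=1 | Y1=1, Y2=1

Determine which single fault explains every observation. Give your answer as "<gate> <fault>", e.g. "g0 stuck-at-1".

g1 stuck-at-0

Fault-free values for test 1 (a=0, b=1, c=0, d=1): g0=0, g1=1, g2=0, g3=1, g4=1, giving Y1=1, Y2=1. Observed Y1=0, Y2=1.
Test 1: faults giving observed Y1=0, Y2=1 are {g0 stuck-at-1, g1 stuck-at-0, g3 stuck-at-0}.
Test 2 (a=1, b=1, c=0, d=0): fault-free g0=0, g1=0, g2=0, g3=0, g4=1 → Y1=0, Y2=1; observed Y1=0, Y2=1. Eliminates g0 stuck-at-1.
Test 3 (a=0, b=1, c=0, d=0): fault-free g0=0, g1=0, g2=1, g3=1, g4=1 → Y1=1, Y2=1; observed Y1=1, Y2=1. Eliminates g3 stuck-at-0.
Only g1 stuck-at-0 is consistent with every test.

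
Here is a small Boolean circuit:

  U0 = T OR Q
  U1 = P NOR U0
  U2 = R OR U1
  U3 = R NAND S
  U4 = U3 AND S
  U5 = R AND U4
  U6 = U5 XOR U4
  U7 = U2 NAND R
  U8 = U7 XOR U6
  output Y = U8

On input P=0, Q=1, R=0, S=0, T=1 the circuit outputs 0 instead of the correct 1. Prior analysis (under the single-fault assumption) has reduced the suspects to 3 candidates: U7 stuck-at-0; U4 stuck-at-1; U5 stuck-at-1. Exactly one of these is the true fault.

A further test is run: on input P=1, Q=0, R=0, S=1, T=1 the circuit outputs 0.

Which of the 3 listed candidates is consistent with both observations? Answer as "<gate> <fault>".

Evaluate each candidate on input P=1, Q=0, R=0, S=1, T=1:
  U7 stuck-at-0: U0=1, U1=0, U2=0, U3=1, U4=1, U5=0, U6=1, U7=0 [stuck-at-0], U8=1 → 1 — eliminated
  U4 stuck-at-1: U0=1, U1=0, U2=0, U3=1, U4=1 [stuck-at-1], U5=0, U6=1, U7=1, U8=0 → 0 — matches
  U5 stuck-at-1: U0=1, U1=0, U2=0, U3=1, U4=1, U5=1 [stuck-at-1], U6=0, U7=1, U8=1 → 1 — eliminated
Only U4 stuck-at-1 reproduces the observed 0.

U4 stuck-at-1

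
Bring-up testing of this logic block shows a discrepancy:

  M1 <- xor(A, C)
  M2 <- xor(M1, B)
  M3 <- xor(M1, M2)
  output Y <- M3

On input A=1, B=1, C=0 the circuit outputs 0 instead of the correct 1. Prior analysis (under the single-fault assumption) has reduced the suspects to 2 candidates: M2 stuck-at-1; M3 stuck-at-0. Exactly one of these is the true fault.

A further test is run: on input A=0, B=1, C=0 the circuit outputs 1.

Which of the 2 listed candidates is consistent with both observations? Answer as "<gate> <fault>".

M2 stuck-at-1

Evaluate each candidate on input A=0, B=1, C=0:
  M2 stuck-at-1: M1=0, M2=1 [stuck-at-1], M3=1 → 1 — matches
  M3 stuck-at-0: M1=0, M2=1, M3=0 [stuck-at-0] → 0 — eliminated
Only M2 stuck-at-1 reproduces the observed 1.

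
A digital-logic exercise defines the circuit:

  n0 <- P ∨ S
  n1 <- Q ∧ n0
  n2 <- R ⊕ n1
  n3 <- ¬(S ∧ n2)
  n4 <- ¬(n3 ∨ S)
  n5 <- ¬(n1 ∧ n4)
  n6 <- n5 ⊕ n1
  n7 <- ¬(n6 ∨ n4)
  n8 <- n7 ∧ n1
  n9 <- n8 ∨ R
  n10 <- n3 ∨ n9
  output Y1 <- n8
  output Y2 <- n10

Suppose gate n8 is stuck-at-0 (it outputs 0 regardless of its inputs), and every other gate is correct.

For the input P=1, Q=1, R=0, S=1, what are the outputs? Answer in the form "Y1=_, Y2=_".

Y1=0, Y2=0

Propagate with n8 forced: n0=1, n1=1, n2=1, n3=0, n4=0, n5=1, n6=0, n7=1, n8=0 [stuck-at-0], n9=0, n10=0.
So the outputs are Y1=0, Y2=0. (Without the fault they would be Y1=1, Y2=1.)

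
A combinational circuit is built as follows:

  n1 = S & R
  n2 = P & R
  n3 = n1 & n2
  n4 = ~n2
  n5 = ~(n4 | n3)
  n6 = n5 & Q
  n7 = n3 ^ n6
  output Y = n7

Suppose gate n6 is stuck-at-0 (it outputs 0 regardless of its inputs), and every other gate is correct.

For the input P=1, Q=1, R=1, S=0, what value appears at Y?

Propagate with n6 forced: n1=0, n2=1, n3=0, n4=0, n5=1, n6=0 [stuck-at-0], n7=0.
So Y = 0. (Without the fault it would be 1.)

0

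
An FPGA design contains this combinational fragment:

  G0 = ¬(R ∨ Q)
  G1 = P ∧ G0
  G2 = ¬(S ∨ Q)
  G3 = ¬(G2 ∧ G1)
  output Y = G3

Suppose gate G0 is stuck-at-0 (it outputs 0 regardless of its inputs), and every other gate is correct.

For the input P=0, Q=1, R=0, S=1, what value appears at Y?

1

Propagate with G0 forced: G0=0 [stuck-at-0], G1=0, G2=0, G3=1.
So Y = 1. (Same as the fault-free value — the fault is masked on this input.)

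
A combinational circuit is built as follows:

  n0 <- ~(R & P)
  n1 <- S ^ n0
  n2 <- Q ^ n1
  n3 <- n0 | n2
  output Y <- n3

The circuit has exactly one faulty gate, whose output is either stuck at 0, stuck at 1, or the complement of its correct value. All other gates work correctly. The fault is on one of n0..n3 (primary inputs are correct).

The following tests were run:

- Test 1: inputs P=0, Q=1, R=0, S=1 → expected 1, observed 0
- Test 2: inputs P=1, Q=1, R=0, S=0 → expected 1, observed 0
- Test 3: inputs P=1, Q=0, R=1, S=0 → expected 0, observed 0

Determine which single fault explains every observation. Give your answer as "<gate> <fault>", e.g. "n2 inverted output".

Fault-free values for test 1 (P=0, Q=1, R=0, S=1): n0=1, n1=0, n2=1, n3=1, giving Y=1. Observed 0.
Test 1: faults giving observed 0 are {n0 stuck-at-0, n0 inverted output, n3 stuck-at-0, n3 inverted output}.
Test 2 (P=1, Q=1, R=0, S=0): fault-free n0=1, n1=1, n2=0, n3=1 → 1; observed 0. Eliminates n0 stuck-at-0, n0 inverted output.
Test 3 (P=1, Q=0, R=1, S=0): fault-free n0=0, n1=0, n2=0, n3=0 → 0; observed 0. Eliminates n3 inverted output.
Only n3 stuck-at-0 is consistent with every test.

n3 stuck-at-0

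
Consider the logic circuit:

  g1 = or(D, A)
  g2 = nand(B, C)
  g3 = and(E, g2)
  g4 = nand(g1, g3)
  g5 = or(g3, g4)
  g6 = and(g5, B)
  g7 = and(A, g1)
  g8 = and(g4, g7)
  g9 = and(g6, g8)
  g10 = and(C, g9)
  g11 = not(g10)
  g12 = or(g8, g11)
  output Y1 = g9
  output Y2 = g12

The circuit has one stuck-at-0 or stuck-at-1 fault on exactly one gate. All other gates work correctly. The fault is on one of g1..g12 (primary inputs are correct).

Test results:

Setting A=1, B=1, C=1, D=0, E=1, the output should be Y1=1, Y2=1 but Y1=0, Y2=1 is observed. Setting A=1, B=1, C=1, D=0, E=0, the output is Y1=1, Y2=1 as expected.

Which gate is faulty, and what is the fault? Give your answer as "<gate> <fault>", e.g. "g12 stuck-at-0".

g2 stuck-at-1

Fault-free values for test 1 (A=1, B=1, C=1, D=0, E=1): g1=1, g2=0, g3=0, g4=1, g5=1, g6=1, g7=1, g8=1, g9=1, g10=1, g11=0, g12=1, giving Y1=1, Y2=1. Observed Y1=0, Y2=1.
Test 1: faults giving observed Y1=0, Y2=1 are {g1 stuck-at-0, g2 stuck-at-1, g3 stuck-at-1, g4 stuck-at-0, g5 stuck-at-0, g6 stuck-at-0, g7 stuck-at-0, g8 stuck-at-0, g9 stuck-at-0}.
Test 2 (A=1, B=1, C=1, D=0, E=0): fault-free g1=1, g2=0, g3=0, g4=1, g5=1, g6=1, g7=1, g8=1, g9=1, g10=1, g11=0, g12=1 → Y1=1, Y2=1; observed Y1=1, Y2=1. Eliminates g1 stuck-at-0, g3 stuck-at-1, g4 stuck-at-0, g5 stuck-at-0, g6 stuck-at-0, g7 stuck-at-0, g8 stuck-at-0, g9 stuck-at-0.
Only g2 stuck-at-1 is consistent with every test.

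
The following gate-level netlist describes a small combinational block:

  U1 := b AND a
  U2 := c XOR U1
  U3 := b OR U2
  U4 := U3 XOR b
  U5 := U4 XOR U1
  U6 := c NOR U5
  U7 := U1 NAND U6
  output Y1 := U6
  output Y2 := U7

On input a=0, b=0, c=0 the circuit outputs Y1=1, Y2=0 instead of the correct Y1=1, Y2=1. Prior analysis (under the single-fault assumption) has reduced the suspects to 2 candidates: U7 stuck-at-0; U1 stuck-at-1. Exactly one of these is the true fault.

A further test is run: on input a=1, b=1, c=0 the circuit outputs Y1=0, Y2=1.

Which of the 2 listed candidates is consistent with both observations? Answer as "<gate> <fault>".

Evaluate each candidate on input a=1, b=1, c=0:
  U7 stuck-at-0: U1=1, U2=1, U3=1, U4=0, U5=1, U6=0, U7=0 [stuck-at-0] → Y1=0, Y2=0 — eliminated
  U1 stuck-at-1: U1=1 [stuck-at-1], U2=1, U3=1, U4=0, U5=1, U6=0, U7=1 → Y1=0, Y2=1 — matches
Only U1 stuck-at-1 reproduces the observed Y1=0, Y2=1.

U1 stuck-at-1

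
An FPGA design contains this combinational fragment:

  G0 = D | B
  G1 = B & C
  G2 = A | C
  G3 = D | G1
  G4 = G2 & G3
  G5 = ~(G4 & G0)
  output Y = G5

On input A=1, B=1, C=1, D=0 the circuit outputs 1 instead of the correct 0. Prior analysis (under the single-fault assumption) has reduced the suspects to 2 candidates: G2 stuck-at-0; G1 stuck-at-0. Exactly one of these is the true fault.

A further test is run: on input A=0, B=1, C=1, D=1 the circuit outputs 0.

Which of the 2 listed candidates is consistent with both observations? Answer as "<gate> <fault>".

Evaluate each candidate on input A=0, B=1, C=1, D=1:
  G2 stuck-at-0: G0=1, G1=1, G2=0 [stuck-at-0], G3=1, G4=0, G5=1 → 1 — eliminated
  G1 stuck-at-0: G0=1, G1=0 [stuck-at-0], G2=1, G3=1, G4=1, G5=0 → 0 — matches
Only G1 stuck-at-0 reproduces the observed 0.

G1 stuck-at-0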